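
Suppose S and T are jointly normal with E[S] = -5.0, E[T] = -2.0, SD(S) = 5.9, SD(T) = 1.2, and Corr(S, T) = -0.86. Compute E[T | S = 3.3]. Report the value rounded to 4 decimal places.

-3.4518

The regression of T on S has slope ρ·σ_T/σ_S and passes through (μ_S, μ_T).
E[T | S=3.3] = -2.0 + (-0.86)·(1.2/5.9)·(3.3 − (-5.0)) = -2.0 + (-0.17492)·(8.3) = -3.4518.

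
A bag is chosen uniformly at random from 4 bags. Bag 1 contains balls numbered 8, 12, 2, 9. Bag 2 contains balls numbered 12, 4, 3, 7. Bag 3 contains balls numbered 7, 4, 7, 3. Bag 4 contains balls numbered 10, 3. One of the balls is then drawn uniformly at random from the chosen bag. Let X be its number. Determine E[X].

E[X | bag 1] = (8+12+2+9)/4 = 31/4.
E[X | bag 2] = (12+4+3+7)/4 = 13/2.
E[X | bag 3] = (7+4+7+3)/4 = 21/4.
E[X | bag 4] = (10+3)/2 = 13/2.
By the law of total expectation,
E[X] = (1/4)·(31/4) + (1/4)·(13/2) + (1/4)·(21/4) + (1/4)·(13/2) = 13/2.

13/2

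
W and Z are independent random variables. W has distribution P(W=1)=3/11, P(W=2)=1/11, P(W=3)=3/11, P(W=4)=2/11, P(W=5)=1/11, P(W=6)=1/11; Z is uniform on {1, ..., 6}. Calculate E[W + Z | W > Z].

141/22

P(W > Z) = 1/3.
Summing (W+Z)·P(x,y) over outcomes with W > Z gives 47/22.
E[W + Z | W > Z] = (47/22) / (1/3) = 141/22.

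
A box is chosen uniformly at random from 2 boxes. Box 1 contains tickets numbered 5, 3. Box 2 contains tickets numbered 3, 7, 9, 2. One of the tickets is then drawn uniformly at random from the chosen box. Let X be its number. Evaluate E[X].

E[X | box 1] = (5+3)/2 = 4.
E[X | box 2] = (3+7+9+2)/4 = 21/4.
By the law of total expectation,
E[X] = (1/2)·(4) + (1/2)·(21/4) = 37/8.

37/8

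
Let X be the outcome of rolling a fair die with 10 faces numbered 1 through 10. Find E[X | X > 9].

10

Given X > 9, X is equally likely to be any of {10}.
E[X | X > 9] = (10) / 1 = 10.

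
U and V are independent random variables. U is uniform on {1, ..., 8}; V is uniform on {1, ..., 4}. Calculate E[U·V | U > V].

295/22

P(U > V) = 11/16.
Summing UV·P(x,y) over outcomes with U > V gives 295/32.
E[U·V | U > V] = (295/32) / (11/16) = 295/22.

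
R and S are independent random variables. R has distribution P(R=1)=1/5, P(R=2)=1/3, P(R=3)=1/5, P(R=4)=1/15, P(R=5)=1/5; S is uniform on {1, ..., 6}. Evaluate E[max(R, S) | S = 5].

P(S = 5) = 1/6.
Summing max(R,S)·P(x,y) over outcomes with S = 5 gives 5/6.
E[max(R, S) | S = 5] = (5/6) / (1/6) = 5.

5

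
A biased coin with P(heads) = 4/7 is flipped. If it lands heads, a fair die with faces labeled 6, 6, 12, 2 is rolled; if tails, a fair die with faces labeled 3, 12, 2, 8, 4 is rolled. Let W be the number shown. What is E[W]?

31/5

E[W | heads] = (6+6+12+2)/4 = 13/2.
E[W | tails] = (3+12+2+8+4)/5 = 29/5.
E[W] = (4/7)·(13/2) + (3/7)·(29/5) = 31/5.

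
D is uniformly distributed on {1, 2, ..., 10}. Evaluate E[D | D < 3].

3/2

Given D < 3, D is equally likely to be any of {1, 2}.
E[D | D < 3] = (1 + 2) / 2 = 3/2.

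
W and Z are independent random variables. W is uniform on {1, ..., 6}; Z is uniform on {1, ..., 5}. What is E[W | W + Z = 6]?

P(W + Z = 6) = 1/6.
Summing W·P(x,y) over outcomes with W + Z = 6 gives 1/2.
E[W | W + Z = 6] = (1/2) / (1/6) = 3.

3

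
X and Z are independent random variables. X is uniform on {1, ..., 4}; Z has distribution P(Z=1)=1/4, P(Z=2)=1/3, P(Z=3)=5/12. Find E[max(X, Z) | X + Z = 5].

P(X + Z = 5) = 1/4.
Summing max(X,Z)·P(x,y) over outcomes with X + Z = 5 gives 13/16.
E[max(X, Z) | X + Z = 5] = (13/16) / (1/4) = 13/4.

13/4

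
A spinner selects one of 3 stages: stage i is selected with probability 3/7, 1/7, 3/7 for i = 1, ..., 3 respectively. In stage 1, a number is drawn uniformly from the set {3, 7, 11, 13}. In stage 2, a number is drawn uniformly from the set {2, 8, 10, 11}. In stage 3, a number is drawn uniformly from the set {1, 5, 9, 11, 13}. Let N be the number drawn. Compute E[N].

1133/140

E[N | stage 1] = (3+7+11+13)/4 = 17/2.
E[N | stage 2] = (2+8+10+11)/4 = 31/4.
E[N | stage 3] = (1+5+9+11+13)/5 = 39/5.
By the law of total expectation,
E[N] = (3/7)·(17/2) + (1/7)·(31/4) + (3/7)·(39/5) = 1133/140.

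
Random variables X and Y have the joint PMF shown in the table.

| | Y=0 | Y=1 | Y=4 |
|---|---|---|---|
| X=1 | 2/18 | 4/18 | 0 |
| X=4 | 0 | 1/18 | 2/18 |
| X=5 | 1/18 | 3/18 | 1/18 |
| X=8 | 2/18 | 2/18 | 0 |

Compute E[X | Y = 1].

39/10

P(Y = 1) = 5/9.
Summing X·P(X=x,Y=y) over the conditioning event gives 13/6.
E[X | Y = 1] = (13/6) / (5/9) = 39/10.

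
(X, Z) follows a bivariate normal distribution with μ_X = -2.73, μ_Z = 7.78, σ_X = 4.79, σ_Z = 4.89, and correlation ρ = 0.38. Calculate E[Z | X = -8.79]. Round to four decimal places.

For a bivariate normal, E[Z | X=x] = μ_Z + ρ·(σ_Z/σ_X)·(x − μ_X).
E[Z | X=-8.79] = 7.78 + (0.38)·(4.89/4.79)·(-8.79 − (-2.73)) = 7.78 + (0.38793)·(-6.06) = 5.4291.

5.4291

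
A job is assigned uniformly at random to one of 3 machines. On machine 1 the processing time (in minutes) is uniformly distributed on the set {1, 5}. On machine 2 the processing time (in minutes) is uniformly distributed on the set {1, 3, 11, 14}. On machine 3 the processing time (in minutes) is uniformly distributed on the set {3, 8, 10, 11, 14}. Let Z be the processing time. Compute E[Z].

E[Z | machine 1] = (1+5)/2 = 3.
E[Z | machine 2] = (1+3+11+14)/4 = 29/4.
E[Z | machine 3] = (3+8+10+11+14)/5 = 46/5.
E[Z] = (1/3)·(3) + (1/3)·(29/4) + (1/3)·(46/5) = 389/60.

389/60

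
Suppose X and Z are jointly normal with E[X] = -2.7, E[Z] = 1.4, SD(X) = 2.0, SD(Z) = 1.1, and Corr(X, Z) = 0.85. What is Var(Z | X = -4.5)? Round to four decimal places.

0.3358

The conditional variance in a bivariate normal is σ_Z²(1 − ρ²), independent of x.
Var(Z | X=-4.5) = (1.1)²·(1 − (0.85)²) = 1.21·0.2775 = 0.3358.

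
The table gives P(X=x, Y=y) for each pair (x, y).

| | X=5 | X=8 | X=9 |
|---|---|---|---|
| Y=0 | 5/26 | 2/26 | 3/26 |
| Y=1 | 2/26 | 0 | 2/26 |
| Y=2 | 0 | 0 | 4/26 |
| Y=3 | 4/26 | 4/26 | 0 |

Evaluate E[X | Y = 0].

34/5

P(Y = 0) = 5/13.
Σ X·P over the event = 5·(5/26) + 8·(2/26) + 9·(3/26) = 34/13.
E[X | Y = 0] = (34/13) / (5/13) = 34/5.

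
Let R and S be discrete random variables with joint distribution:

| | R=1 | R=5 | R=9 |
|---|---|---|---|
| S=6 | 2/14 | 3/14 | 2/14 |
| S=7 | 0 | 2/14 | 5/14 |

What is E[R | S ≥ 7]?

55/7

P(S ≥ 7) = 1/2.
Σ R·P over the event = 5·(2/14) + 9·(5/14) = 55/14.
E[R | S ≥ 7] = (55/14) / (1/2) = 55/7.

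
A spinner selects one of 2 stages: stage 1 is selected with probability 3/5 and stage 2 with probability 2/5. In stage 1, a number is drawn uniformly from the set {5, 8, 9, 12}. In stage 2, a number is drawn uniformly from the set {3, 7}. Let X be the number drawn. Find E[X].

71/10

E[X | stage 1] = (5+8+9+12)/4 = 17/2.
E[X | stage 2] = (3+7)/2 = 5.
E[X] = (3/5)·(17/2) + (2/5)·(5) = 71/10.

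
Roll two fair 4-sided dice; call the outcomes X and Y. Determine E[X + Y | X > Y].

5

Outcomes with X > Y: (2,1), (3,1), (3,2), (4,1), (4,2), (4,3), each with probability 1/16.
E[X + Y | X > Y] = (3 + 4 + 5 + 5 + 6 + 7) / 6 = 5.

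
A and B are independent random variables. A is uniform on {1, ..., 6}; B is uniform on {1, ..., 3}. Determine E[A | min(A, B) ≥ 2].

Outcomes with min(A, B) ≥ 2: (2,2), (2,3), (3,2), (3,3), (4,2), (4,3), (5,2), (5,3), (6,2), (6,3), each with probability 1/18.
E[A | min(A, B) ≥ 2] = (2 + 2 + 3 + 3 + 4 + 4 + 5 + 5 + 6 + 6) / 10 = 4.

4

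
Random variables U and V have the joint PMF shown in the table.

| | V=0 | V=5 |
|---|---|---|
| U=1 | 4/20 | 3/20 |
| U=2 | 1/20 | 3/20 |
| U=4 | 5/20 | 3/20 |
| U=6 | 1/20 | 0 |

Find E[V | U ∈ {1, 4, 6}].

15/8

P(U ∈ {1, 4, 6}) = 4/5.
Summing V·P(U=x,V=y) over the conditioning event gives 3/2.
E[V | U ∈ {1, 4, 6}] = (3/2) / (4/5) = 15/8.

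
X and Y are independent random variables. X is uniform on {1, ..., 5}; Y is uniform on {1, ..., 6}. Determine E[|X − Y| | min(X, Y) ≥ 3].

7/6

P(min(X, Y) ≥ 3) = 2/5.
Summing |X−Y|·P(x,y) over outcomes with min(X, Y) ≥ 3 gives 7/15.
E[|X − Y| | min(X, Y) ≥ 3] = (7/15) / (2/5) = 7/6.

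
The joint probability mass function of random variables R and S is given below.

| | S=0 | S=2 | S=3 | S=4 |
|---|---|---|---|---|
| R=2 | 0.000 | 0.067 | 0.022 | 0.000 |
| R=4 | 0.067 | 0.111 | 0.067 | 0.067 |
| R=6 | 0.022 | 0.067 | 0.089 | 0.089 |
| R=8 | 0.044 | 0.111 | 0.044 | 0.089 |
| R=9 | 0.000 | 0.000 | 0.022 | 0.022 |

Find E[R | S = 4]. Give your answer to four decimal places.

6.4120

P(S = 4) = 0.267.
Σ R·P over the event = 4·(0.067) + 6·(0.089) + 8·(0.089) + 9·(0.022) = 1.712.
E[R | S = 4] = (1.712) / (0.267) = 6.4120.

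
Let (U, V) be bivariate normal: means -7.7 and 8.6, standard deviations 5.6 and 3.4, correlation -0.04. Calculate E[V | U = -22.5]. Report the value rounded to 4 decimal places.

8.9594

E[V | U=x] = μ_V + ρ(σ_V/σ_U)(x − μ_U) for jointly normal variables.
E[V | U=-22.5] = 8.6 + (-0.04)·(3.4/5.6)·(-22.5 − (-7.7)) = 8.6 + (-0.024286)·(-14.8) = 8.9594.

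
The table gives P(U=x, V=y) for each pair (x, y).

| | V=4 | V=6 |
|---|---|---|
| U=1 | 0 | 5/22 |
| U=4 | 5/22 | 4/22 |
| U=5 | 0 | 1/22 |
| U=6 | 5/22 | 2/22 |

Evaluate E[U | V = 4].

5

P(V = 4) = 5/11.
Σ U·P over the event = 4·(5/22) + 6·(5/22) = 25/11.
E[U | V = 4] = (25/11) / (5/11) = 5.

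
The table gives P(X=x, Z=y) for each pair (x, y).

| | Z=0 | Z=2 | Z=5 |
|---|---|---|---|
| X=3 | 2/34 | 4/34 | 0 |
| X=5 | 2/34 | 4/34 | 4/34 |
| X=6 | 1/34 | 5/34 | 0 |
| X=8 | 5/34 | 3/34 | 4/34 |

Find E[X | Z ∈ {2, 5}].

P(Z ∈ {2, 5}) = 12/17.
Σ X·P over the event = 3·(4/34) + 5·(4/34) + 5·(4/34) + 6·(5/34) + 8·(3/34) + 8·(4/34) = 69/17.
E[X | Z ∈ {2, 5}] = (69/17) / (12/17) = 23/4.

23/4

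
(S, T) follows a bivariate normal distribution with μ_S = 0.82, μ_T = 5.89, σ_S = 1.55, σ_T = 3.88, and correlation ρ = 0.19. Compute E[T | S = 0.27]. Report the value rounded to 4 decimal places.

5.6284

E[T | S=x] = μ_T + ρ(σ_T/σ_S)(x − μ_S) for jointly normal variables.
E[T | S=0.27] = 5.89 + (0.19)·(3.88/1.55)·(0.27 − (0.82)) = 5.89 + (0.47561)·(-0.55) = 5.6284.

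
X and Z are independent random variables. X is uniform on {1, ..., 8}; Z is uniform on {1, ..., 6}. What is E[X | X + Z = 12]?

7

Outcomes with X + Z = 12: (6,6), (7,5), (8,4), each with probability 1/48.
E[X | X + Z = 12] = (6 + 7 + 8) / 3 = 7.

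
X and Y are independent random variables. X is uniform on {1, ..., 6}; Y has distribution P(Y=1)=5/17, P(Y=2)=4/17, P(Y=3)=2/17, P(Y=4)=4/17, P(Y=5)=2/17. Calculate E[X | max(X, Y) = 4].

28/9

P(max(X, Y) = 4) = 9/34.
Summing X·P(x,y) over outcomes with max(X, Y) = 4 gives 14/17.
E[X | max(X, Y) = 4] = (14/17) / (9/34) = 28/9.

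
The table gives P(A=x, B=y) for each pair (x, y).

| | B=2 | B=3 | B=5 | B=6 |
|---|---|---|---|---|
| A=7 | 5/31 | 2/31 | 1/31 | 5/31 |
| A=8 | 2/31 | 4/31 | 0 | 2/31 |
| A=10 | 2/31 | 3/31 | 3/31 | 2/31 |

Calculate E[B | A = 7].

P(A = 7) = 13/31.
Σ B·P over the event = 2·(5/31) + 3·(2/31) + 5·(1/31) + 6·(5/31) = 51/31.
E[B | A = 7] = (51/31) / (13/31) = 51/13.

51/13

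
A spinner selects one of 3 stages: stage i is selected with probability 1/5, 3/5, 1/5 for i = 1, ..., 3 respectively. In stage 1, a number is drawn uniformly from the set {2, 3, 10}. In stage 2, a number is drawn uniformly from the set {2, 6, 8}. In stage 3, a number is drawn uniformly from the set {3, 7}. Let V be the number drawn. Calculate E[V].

26/5

E[V | stage 1] = (2+3+10)/3 = 5.
E[V | stage 2] = (2+6+8)/3 = 16/3.
E[V | stage 3] = (3+7)/2 = 5.
By the law of total expectation,
E[V] = (1/5)·(5) + (3/5)·(16/3) + (1/5)·(5) = 26/5.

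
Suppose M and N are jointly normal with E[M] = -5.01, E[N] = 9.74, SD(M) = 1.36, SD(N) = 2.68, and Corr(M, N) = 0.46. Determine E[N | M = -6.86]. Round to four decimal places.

8.0630

E[N | M=x] = μ_N + ρ(σ_N/σ_M)(x − μ_M) for jointly normal variables.
E[N | M=-6.86] = 9.74 + (0.46)·(2.68/1.36)·(-6.86 − (-5.01)) = 9.74 + (0.90647)·(-1.85) = 8.0630.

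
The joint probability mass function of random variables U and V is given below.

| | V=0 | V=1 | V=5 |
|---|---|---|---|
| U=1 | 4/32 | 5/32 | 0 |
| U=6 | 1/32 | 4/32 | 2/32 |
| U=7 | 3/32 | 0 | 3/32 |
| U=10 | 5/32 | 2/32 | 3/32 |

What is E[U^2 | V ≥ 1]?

868/19

P(V ≥ 1) = 19/32.
Σ U^2·P over the event = 1·(5/32) + 36·(4/32) + 36·(2/32) + 49·(3/32) + 100·(2/32) + 100·(3/32) = 217/8.
E[U^2 | V ≥ 1] = (217/8) / (19/32) = 868/19.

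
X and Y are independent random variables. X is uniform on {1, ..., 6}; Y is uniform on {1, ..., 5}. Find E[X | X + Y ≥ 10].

P(X + Y ≥ 10) = 1/10.
Summing X·P(x,y) over outcomes with X + Y ≥ 10 gives 17/30.
E[X | X + Y ≥ 10] = (17/30) / (1/10) = 17/3.

17/3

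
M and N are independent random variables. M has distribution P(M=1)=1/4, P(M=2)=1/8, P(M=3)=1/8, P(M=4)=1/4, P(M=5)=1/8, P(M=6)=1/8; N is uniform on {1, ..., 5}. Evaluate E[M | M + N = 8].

P(M + N = 8) = 1/8.
Summing M·P(x,y) over outcomes with M + N = 8 gives 11/20.
E[M | M + N = 8] = (11/20) / (1/8) = 22/5.

22/5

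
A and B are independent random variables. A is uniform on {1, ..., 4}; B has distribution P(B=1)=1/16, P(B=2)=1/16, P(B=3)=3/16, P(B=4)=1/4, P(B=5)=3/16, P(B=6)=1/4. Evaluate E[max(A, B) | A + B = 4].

P(A + B = 4) = 5/64.
Summing max(A,B)·P(x,y) over outcomes with A + B = 4 gives 7/32.
E[max(A, B) | A + B = 4] = (7/32) / (5/64) = 14/5.

14/5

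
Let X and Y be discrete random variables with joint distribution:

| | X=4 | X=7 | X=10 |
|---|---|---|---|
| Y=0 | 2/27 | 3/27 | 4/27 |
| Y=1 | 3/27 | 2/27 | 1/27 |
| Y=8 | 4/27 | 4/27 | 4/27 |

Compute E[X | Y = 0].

P(Y = 0) = 1/3.
Σ X·P over the event = 4·(2/27) + 7·(3/27) + 10·(4/27) = 23/9.
E[X | Y = 0] = (23/9) / (1/3) = 23/3.

23/3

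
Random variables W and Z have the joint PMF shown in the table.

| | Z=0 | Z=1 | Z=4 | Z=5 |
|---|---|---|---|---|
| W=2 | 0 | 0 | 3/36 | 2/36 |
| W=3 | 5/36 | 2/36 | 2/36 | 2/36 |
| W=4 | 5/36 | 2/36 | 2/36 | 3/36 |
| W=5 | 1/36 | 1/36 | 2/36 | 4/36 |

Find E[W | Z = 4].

10/3

P(Z = 4) = 1/4.
Summing W·P(W=x,Z=y) over the conditioning event gives 5/6.
E[W | Z = 4] = (5/6) / (1/4) = 10/3.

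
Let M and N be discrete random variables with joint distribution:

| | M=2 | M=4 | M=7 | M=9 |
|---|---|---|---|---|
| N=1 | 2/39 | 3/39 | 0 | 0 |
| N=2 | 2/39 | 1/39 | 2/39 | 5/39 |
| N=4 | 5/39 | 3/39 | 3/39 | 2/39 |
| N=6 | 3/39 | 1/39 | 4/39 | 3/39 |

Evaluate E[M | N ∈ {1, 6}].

81/16

P(N ∈ {1, 6}) = 16/39.
Σ M·P over the event = 2·(2/39) + 2·(3/39) + 4·(3/39) + 4·(1/39) + 7·(4/39) + 9·(3/39) = 27/13.
E[M | N ∈ {1, 6}] = (27/13) / (16/39) = 81/16.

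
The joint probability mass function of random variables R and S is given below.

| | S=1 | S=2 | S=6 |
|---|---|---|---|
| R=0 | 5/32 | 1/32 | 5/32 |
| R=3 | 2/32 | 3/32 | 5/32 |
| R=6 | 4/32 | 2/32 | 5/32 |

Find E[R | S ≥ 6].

P(S ≥ 6) = 15/32.
Σ R·P over the event = 0·(5/32) + 3·(5/32) + 6·(5/32) = 45/32.
E[R | S ≥ 6] = (45/32) / (15/32) = 3.

3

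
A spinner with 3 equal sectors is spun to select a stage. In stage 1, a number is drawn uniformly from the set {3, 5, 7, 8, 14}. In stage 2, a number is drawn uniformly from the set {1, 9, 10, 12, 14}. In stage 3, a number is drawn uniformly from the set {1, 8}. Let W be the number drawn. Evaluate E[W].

E[W | stage 1] = (3+5+7+8+14)/5 = 37/5.
E[W | stage 2] = (1+9+10+12+14)/5 = 46/5.
E[W | stage 3] = (1+8)/2 = 9/2.
By the law of total expectation,
E[W] = (1/3)·(37/5) + (1/3)·(46/5) + (1/3)·(9/2) = 211/30.

211/30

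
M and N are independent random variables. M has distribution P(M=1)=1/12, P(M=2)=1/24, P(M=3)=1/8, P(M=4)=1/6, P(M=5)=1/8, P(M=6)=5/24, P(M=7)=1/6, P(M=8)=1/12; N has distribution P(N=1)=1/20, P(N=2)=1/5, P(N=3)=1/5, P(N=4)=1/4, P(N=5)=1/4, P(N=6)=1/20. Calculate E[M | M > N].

617/103

P(M > N) = 103/160.
Summing M·P(x,y) over outcomes with M > N gives 617/160.
E[M | M > N] = (617/160) / (103/160) = 617/103.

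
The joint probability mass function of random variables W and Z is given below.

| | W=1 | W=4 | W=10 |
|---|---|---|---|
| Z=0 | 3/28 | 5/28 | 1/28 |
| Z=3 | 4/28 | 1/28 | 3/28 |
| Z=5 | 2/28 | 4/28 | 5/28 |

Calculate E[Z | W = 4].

P(W = 4) = 5/14.
Σ Z·P over the event = 0·(5/28) + 3·(1/28) + 5·(4/28) = 23/28.
E[Z | W = 4] = (23/28) / (5/14) = 23/10.

23/10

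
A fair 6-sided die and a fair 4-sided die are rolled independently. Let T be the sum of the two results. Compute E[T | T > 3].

136/21

P(T > 3) = 7/8.
Σ over the event: 4·1/8 + 5·1/6 + 6·1/6 + 7·1/6 + 8·1/8 + 9·1/12 + 10·1/24 = 17/3.
E[T | T > 3] = (17/3) / (7/8) = 136/21.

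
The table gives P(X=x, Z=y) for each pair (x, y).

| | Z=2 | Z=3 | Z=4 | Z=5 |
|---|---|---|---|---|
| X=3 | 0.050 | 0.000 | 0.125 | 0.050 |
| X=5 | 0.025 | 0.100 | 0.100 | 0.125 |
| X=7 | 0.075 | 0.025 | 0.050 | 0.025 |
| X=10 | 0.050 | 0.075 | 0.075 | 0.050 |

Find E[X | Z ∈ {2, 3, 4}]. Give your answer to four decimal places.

6.2667

P(Z ∈ {2, 3, 4}) = 0.750.
Summing X·P(X=x,Z=y) over the conditioning event gives 4.700.
E[X | Z ∈ {2, 3, 4}] = (4.700) / (0.750) = 6.2667.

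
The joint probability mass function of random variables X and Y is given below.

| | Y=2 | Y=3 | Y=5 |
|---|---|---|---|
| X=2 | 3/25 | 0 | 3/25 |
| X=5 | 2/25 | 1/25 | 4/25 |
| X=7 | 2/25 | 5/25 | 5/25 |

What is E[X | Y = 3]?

P(Y = 3) = 6/25.
Σ X·P over the event = 5·(1/25) + 7·(5/25) = 8/5.
E[X | Y = 3] = (8/5) / (6/25) = 20/3.

20/3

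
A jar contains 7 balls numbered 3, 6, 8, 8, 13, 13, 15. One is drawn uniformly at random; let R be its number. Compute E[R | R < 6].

3

P(R < 6) = 1/7.
Σ over the event: 3·1/7 = 3/7.
E[R | R < 6] = (3/7) / (1/7) = 3.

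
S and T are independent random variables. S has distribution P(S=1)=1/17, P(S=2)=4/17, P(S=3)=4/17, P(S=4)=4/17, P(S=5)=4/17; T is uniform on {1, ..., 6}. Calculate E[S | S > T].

P(S > T) = 20/51.
Summing S·P(x,y) over outcomes with S > T gives 80/51.
E[S | S > T] = (80/51) / (20/51) = 4.

4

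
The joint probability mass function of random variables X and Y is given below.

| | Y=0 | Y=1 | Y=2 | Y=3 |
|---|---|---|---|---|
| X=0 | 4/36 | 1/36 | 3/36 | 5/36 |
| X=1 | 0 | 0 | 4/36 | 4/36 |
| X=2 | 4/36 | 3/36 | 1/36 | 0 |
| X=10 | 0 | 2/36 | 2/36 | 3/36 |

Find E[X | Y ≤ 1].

P(Y ≤ 1) = 7/18.
Σ X·P over the event = 0·(4/36) + 0·(1/36) + 2·(4/36) + 2·(3/36) + 10·(2/36) = 17/18.
E[X | Y ≤ 1] = (17/18) / (7/18) = 17/7.

17/7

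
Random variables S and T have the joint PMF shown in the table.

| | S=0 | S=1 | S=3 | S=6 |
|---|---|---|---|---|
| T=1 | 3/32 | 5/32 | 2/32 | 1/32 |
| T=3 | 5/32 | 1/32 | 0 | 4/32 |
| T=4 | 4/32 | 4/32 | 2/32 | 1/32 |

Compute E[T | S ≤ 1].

29/11

P(S ≤ 1) = 11/16.
Summing T·P(S=x,T=y) over the conditioning event gives 29/16.
E[T | S ≤ 1] = (29/16) / (11/16) = 29/11.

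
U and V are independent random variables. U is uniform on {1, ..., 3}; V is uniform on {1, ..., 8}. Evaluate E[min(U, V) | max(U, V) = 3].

9/5

P(max(U, V) = 3) = 5/24.
Summing min(U,V)·P(x,y) over outcomes with max(U, V) = 3 gives 3/8.
E[min(U, V) | max(U, V) = 3] = (3/8) / (5/24) = 9/5.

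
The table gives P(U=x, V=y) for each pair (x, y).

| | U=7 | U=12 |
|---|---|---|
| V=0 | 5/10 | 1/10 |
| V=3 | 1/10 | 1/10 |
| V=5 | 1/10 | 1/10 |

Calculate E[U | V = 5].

19/2

P(V = 5) = 1/5.
Σ U·P over the event = 7·(1/10) + 12·(1/10) = 19/10.
E[U | V = 5] = (19/10) / (1/5) = 19/2.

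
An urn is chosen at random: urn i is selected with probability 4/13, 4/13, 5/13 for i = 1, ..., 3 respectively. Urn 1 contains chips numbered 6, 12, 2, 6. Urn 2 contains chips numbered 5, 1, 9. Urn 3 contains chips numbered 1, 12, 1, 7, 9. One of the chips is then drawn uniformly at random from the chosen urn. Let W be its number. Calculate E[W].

E[W | urn 1] = (6+12+2+6)/4 = 13/2.
E[W | urn 2] = (5+1+9)/3 = 5.
E[W | urn 3] = (1+12+1+7+9)/5 = 6.
E[W] = (4/13)·(13/2) + (4/13)·(5) + (5/13)·(6) = 76/13.

76/13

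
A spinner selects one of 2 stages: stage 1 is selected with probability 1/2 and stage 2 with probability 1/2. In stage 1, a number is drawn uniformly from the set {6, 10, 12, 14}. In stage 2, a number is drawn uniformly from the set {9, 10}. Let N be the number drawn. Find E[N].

E[N | stage 1] = (6+10+12+14)/4 = 21/2.
E[N | stage 2] = (9+10)/2 = 19/2.
By the law of total expectation,
E[N] = (1/2)·(21/2) + (1/2)·(19/2) = 10.

10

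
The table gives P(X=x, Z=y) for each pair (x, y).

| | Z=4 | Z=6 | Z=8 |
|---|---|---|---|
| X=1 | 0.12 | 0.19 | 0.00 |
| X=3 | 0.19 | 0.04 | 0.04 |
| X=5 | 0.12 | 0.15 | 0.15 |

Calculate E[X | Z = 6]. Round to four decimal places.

P(Z = 6) = 0.38.
Σ X·P over the event = 1·(0.19) + 3·(0.04) + 5·(0.15) = 1.06.
E[X | Z = 6] = (1.06) / (0.38) = 2.7895.

2.7895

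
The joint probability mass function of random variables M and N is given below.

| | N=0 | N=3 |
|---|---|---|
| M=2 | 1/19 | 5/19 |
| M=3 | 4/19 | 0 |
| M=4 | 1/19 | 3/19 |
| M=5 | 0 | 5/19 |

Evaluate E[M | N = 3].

47/13

P(N = 3) = 13/19.
Σ M·P over the event = 2·(5/19) + 4·(3/19) + 5·(5/19) = 47/19.
E[M | N = 3] = (47/19) / (13/19) = 47/13.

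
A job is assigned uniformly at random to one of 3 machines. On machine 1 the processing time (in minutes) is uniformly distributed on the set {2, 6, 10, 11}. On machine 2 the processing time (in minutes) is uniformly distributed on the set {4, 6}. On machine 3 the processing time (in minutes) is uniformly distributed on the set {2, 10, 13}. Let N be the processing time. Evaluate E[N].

E[N | machine 1] = (2+6+10+11)/4 = 29/4.
E[N | machine 2] = (4+6)/2 = 5.
E[N | machine 3] = (2+10+13)/3 = 25/3.
E[N] = (1/3)·(29/4) + (1/3)·(5) + (1/3)·(25/3) = 247/36.

247/36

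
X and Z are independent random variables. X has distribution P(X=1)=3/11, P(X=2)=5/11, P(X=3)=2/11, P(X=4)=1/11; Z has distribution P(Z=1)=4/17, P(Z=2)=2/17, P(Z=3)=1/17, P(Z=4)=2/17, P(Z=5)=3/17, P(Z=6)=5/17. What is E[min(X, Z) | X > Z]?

47/39

P(X > Z) = 39/187.
Summing min(X,Z)·P(x,y) over outcomes with X > Z gives 47/187.
E[min(X, Z) | X > Z] = (47/187) / (39/187) = 47/39.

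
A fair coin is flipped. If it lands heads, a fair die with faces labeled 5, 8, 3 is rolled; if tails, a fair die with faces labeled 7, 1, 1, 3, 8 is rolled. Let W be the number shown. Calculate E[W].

14/3

E[W | heads] = (5+8+3)/3 = 16/3.
E[W | tails] = (7+1+1+3+8)/5 = 4.
E[W] = (1/2)·(16/3) + (1/2)·(4) = 14/3.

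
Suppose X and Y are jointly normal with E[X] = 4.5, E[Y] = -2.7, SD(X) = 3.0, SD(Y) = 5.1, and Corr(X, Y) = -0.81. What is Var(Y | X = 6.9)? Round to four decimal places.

8.9448

Var(Y | X=x) = (1 − ρ²)·σ_Y².
Var(Y | X=6.9) = (5.1)²·(1 − (-0.81)²) = 26.01·0.3439 = 8.9448.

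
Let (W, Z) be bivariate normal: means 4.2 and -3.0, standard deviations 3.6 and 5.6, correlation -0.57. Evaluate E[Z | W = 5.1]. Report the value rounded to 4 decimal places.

-3.7980

E[Z | W=x] = μ_Z + ρ(σ_Z/σ_W)(x − μ_W) for jointly normal variables.
E[Z | W=5.1] = -3.0 + (-0.57)·(5.6/3.6)·(5.1 − (4.2)) = -3.0 + (-0.88667)·(0.9) = -3.7980.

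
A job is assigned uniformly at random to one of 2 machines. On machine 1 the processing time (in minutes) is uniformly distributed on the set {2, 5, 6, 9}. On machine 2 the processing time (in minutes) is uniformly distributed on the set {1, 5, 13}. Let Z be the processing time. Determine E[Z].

71/12

E[Z | machine 1] = (2+5+6+9)/4 = 11/2.
E[Z | machine 2] = (1+5+13)/3 = 19/3.
By the law of total expectation,
E[Z] = (1/2)·(11/2) + (1/2)·(19/3) = 71/12.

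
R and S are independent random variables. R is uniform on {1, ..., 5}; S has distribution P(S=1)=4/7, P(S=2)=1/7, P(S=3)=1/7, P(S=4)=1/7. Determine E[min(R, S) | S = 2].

P(S = 2) = 1/7.
Summing min(R,S)·P(x,y) over outcomes with S = 2 gives 9/35.
E[min(R, S) | S = 2] = (9/35) / (1/7) = 9/5.

9/5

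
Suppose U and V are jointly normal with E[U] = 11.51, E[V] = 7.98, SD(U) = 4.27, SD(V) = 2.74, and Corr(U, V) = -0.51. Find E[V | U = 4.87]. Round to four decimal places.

The regression of V on U has slope ρ·σ_V/σ_U and passes through (μ_U, μ_V).
E[V | U=4.87] = 7.98 + (-0.51)·(2.74/4.27)·(4.87 − (11.51)) = 7.98 + (-0.32726)·(-6.64) = 10.1530.

10.1530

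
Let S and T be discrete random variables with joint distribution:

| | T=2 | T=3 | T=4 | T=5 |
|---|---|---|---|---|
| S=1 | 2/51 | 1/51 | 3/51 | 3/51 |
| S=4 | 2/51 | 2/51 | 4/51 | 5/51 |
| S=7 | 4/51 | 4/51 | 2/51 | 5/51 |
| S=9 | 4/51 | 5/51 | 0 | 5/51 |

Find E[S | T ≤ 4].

63/11

P(T ≤ 4) = 11/17.
Summing S·P(S=x,T=y) over the conditioning event gives 63/17.
E[S | T ≤ 4] = (63/17) / (11/17) = 63/11.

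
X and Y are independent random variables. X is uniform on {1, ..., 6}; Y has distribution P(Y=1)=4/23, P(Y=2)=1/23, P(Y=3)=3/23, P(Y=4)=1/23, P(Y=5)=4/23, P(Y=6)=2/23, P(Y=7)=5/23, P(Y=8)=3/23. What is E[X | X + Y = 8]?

23/8

P(X + Y = 8) = 8/69.
Summing X·P(x,y) over outcomes with X + Y = 8 gives 1/3.
E[X | X + Y = 8] = (1/3) / (8/69) = 23/8.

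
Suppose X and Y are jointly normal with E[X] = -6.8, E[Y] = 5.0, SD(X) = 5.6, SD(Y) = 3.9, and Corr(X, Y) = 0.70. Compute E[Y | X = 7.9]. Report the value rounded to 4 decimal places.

12.1663

For a bivariate normal, E[Y | X=x] = μ_Y + ρ·(σ_Y/σ_X)·(x − μ_X).
E[Y | X=7.9] = 5.0 + (0.70)·(3.9/5.6)·(7.9 − (-6.8)) = 5.0 + (0.4875)·(14.7) = 12.1663.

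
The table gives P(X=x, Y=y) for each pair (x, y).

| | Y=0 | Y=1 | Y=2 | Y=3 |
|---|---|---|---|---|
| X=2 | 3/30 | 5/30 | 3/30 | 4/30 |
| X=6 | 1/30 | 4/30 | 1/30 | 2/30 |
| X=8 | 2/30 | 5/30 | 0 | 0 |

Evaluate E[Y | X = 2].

P(X = 2) = 1/2.
Σ Y·P over the event = 0·(3/30) + 1·(5/30) + 2·(3/30) + 3·(4/30) = 23/30.
E[Y | X = 2] = (23/30) / (1/2) = 23/15.

23/15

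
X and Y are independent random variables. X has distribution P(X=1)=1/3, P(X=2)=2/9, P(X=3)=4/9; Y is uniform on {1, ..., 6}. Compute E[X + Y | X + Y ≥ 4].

141/23

P(X + Y ≥ 4) = 23/27.
Summing (X+Y)·P(x,y) over outcomes with X + Y ≥ 4 gives 47/9.
E[X + Y | X + Y ≥ 4] = (47/9) / (23/27) = 141/23.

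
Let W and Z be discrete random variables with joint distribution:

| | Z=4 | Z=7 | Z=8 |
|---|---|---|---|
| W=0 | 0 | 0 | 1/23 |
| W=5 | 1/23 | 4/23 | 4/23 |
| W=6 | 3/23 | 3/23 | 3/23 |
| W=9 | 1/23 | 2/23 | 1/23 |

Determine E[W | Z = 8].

47/9

P(Z = 8) = 9/23.
Σ W·P over the event = 0·(1/23) + 5·(4/23) + 6·(3/23) + 9·(1/23) = 47/23.
E[W | Z = 8] = (47/23) / (9/23) = 47/9.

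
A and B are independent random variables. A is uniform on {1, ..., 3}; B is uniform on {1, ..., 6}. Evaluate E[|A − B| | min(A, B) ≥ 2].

17/10

P(min(A, B) ≥ 2) = 5/9.
Summing |A−B|·P(x,y) over outcomes with min(A, B) ≥ 2 gives 17/18.
E[|A − B| | min(A, B) ≥ 2] = (17/18) / (5/9) = 17/10.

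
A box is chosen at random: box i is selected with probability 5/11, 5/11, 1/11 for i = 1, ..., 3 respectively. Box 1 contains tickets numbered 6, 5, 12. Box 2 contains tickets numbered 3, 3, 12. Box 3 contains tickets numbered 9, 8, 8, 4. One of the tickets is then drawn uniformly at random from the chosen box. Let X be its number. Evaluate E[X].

907/132

E[X | box 1] = (6+5+12)/3 = 23/3.
E[X | box 2] = (3+3+12)/3 = 6.
E[X | box 3] = (9+8+8+4)/4 = 29/4.
By the law of total expectation,
E[X] = (5/11)·(23/3) + (5/11)·(6) + (1/11)·(29/4) = 907/132.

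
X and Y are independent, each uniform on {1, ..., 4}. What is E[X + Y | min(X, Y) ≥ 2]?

6

Outcomes with min(X, Y) ≥ 2: (2,2), (2,3), (2,4), (3,2), (3,3), (3,4), (4,2), (4,3), (4,4), each with probability 1/16.
E[X + Y | min(X, Y) ≥ 2] = (4 + 5 + 6 + 5 + 6 + 7 + 6 + 7 + 8) / 9 = 6.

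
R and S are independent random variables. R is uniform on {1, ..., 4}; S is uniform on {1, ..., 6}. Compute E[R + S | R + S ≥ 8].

P(R + S ≥ 8) = 1/4.
Summing (R+S)·P(x,y) over outcomes with R + S ≥ 8 gives 13/6.
E[R + S | R + S ≥ 8] = (13/6) / (1/4) = 26/3.

26/3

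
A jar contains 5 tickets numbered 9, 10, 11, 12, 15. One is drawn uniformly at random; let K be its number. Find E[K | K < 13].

21/2

P(K < 13) = 4/5.
Σ over the event: 9·1/5 + 10·1/5 + 11·1/5 + 12·1/5 = 42/5.
E[K | K < 13] = (42/5) / (4/5) = 21/2.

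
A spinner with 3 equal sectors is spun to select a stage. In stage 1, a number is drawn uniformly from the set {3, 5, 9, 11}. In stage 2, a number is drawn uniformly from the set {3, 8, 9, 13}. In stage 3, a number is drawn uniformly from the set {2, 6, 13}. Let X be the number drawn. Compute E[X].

89/12

E[X | stage 1] = (3+5+9+11)/4 = 7.
E[X | stage 2] = (3+8+9+13)/4 = 33/4.
E[X | stage 3] = (2+6+13)/3 = 7.
E[X] = (1/3)·(7) + (1/3)·(33/4) + (1/3)·(7) = 89/12.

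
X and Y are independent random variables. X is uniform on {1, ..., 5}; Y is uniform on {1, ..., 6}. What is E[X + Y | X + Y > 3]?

187/27

P(X + Y > 3) = 9/10.
Summing (X+Y)·P(x,y) over outcomes with X + Y > 3 gives 187/30.
E[X + Y | X + Y > 3] = (187/30) / (9/10) = 187/27.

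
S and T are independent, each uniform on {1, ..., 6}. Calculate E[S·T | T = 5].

35/2

Outcomes with T = 5: (1,5), (2,5), (3,5), (4,5), (5,5), (6,5), each with probability 1/36.
E[S·T | T = 5] = (5 + 10 + 15 + 20 + 25 + 30) / 6 = 35/2.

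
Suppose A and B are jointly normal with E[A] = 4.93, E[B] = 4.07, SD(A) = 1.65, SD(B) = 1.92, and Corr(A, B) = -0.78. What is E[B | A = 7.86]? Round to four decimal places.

For a bivariate normal, E[B | A=x] = μ_B + ρ·(σ_B/σ_A)·(x − μ_A).
E[B | A=7.86] = 4.07 + (-0.78)·(1.92/1.65)·(7.86 − (4.93)) = 4.07 + (-0.90764)·(2.93) = 1.4106.

1.4106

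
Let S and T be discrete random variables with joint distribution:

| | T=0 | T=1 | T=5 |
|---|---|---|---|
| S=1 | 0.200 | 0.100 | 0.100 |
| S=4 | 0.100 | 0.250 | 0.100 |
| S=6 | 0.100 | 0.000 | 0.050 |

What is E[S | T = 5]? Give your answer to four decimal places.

P(T = 5) = 0.250.
Σ S·P over the event = 1·(0.100) + 4·(0.100) + 6·(0.050) = 0.800.
E[S | T = 5] = (0.800) / (0.250) = 3.2000.

3.2000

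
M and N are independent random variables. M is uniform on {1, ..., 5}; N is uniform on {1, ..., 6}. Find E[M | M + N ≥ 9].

13/3

Outcomes with M + N ≥ 9: (3,6), (4,5), (4,6), (5,4), (5,5), (5,6), each with probability 1/30.
E[M | M + N ≥ 9] = (3 + 4 + 4 + 5 + 5 + 5) / 6 = 13/3.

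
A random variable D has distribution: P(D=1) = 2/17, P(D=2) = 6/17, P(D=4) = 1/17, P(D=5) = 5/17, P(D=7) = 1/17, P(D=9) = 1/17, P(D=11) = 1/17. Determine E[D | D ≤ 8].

10/3

P(D ≤ 8) = 15/17.
Σ over the event: 1·2/17 + 2·6/17 + 4·1/17 + 5·5/17 + 7·1/17 = 50/17.
E[D | D ≤ 8] = (50/17) / (15/17) = 10/3.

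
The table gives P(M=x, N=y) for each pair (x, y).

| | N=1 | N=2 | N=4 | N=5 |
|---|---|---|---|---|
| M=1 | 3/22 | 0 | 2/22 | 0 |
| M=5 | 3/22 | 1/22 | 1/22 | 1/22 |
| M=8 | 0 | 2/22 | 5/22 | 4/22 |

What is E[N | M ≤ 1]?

11/5

P(M ≤ 1) = 5/22.
Σ N·P over the event = 1·(3/22) + 4·(2/22) = 1/2.
E[N | M ≤ 1] = (1/2) / (5/22) = 11/5.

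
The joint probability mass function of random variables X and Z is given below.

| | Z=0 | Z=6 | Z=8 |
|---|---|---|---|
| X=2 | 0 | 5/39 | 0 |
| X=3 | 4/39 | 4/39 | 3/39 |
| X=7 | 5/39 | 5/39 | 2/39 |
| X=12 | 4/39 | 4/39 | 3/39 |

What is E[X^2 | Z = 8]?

P(Z = 8) = 8/39.
Σ X^2·P over the event = 9·(3/39) + 49·(2/39) + 144·(3/39) = 557/39.
E[X^2 | Z = 8] = (557/39) / (8/39) = 557/8.

557/8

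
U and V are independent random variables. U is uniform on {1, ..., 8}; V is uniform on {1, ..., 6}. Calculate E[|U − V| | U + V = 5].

2

Outcomes with U + V = 5: (1,4), (2,3), (3,2), (4,1), each with probability 1/48.
E[|U − V| | U + V = 5] = (3 + 1 + 1 + 3) / 4 = 2.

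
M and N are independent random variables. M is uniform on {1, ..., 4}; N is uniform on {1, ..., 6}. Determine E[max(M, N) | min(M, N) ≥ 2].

P(min(M, N) ≥ 2) = 5/8.
Summing max(M,N)·P(x,y) over outcomes with min(M, N) ≥ 2 gives 8/3.
E[max(M, N) | min(M, N) ≥ 2] = (8/3) / (5/8) = 64/15.

64/15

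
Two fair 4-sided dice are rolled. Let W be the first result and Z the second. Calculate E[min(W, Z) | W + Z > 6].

10/3

P(W + Z > 6) = 3/16.
Summing min(W,Z)·P(x,y) over outcomes with W + Z > 6 gives 5/8.
E[min(W, Z) | W + Z > 6] = (5/8) / (3/16) = 10/3.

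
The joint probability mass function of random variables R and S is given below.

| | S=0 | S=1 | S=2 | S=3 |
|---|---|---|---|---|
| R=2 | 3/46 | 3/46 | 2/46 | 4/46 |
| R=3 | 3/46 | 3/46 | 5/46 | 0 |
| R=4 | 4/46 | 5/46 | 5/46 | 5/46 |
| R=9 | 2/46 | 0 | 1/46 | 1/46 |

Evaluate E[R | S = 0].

49/12

P(S = 0) = 6/23.
Σ R·P over the event = 2·(3/46) + 3·(3/46) + 4·(4/46) + 9·(2/46) = 49/46.
E[R | S = 0] = (49/46) / (6/23) = 49/12.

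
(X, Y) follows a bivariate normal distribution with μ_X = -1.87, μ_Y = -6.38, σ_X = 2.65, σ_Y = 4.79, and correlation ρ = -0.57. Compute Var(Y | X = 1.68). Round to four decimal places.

15.4896

For a bivariate normal, Var(Y | X=x) = σ_Y²(1 − ρ²).
Var(Y | X=1.68) = (4.79)²·(1 − (-0.57)²) = 22.9441·0.6751 = 15.4896.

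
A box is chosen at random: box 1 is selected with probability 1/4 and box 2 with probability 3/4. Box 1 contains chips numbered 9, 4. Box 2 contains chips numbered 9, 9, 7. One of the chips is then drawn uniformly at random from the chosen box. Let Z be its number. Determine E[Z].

63/8

E[Z | box 1] = (9+4)/2 = 13/2.
E[Z | box 2] = (9+9+7)/3 = 25/3.
By the law of total expectation,
E[Z] = (1/4)·(13/2) + (3/4)·(25/3) = 63/8.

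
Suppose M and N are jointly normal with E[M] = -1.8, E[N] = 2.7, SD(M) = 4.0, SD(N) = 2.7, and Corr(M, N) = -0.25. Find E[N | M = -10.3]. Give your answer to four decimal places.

For a bivariate normal, E[N | M=x] = μ_N + ρ·(σ_N/σ_M)·(x − μ_M).
E[N | M=-10.3] = 2.7 + (-0.25)·(2.7/4.0)·(-10.3 − (-1.8)) = 2.7 + (-0.16875)·(-8.5) = 4.1344.

4.1344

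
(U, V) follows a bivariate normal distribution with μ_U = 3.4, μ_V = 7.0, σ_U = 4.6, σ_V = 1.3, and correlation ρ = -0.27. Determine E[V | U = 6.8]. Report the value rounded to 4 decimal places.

For a bivariate normal, E[V | U=x] = μ_V + ρ·(σ_V/σ_U)·(x − μ_U).
E[V | U=6.8] = 7.0 + (-0.27)·(1.3/4.6)·(6.8 − (3.4)) = 7.0 + (-0.076304)·(3.4) = 6.7406.

6.7406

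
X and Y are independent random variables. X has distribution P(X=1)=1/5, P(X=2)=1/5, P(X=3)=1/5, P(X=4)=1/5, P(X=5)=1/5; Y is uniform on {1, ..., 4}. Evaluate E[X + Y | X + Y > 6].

P(X + Y > 6) = 3/10.
Summing (X+Y)·P(x,y) over outcomes with X + Y > 6 gives 23/10.
E[X + Y | X + Y > 6] = (23/10) / (3/10) = 23/3.

23/3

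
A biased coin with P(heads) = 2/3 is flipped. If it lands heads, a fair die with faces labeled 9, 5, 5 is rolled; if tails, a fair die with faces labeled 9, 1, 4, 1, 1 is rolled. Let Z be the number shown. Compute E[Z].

238/45

E[Z | heads] = (9+5+5)/3 = 19/3.
E[Z | tails] = (9+1+4+1+1)/5 = 16/5.
By the law of total expectation,
E[Z] = (2/3)·(19/3) + (1/3)·(16/5) = 238/45.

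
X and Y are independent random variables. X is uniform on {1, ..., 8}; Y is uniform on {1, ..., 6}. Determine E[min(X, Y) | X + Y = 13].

11/2

Outcomes with X + Y = 13: (7,6), (8,5), each with probability 1/48.
E[min(X, Y) | X + Y = 13] = (6 + 5) / 2 = 11/2.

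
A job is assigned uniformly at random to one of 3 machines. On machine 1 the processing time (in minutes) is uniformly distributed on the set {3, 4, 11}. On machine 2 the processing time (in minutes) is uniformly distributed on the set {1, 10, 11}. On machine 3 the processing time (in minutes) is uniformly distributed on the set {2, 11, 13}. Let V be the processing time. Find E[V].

22/3

E[V | machine 1] = (3+4+11)/3 = 6.
E[V | machine 2] = (1+10+11)/3 = 22/3.
E[V | machine 3] = (2+11+13)/3 = 26/3.
E[V] = (1/3)·(6) + (1/3)·(22/3) + (1/3)·(26/3) = 22/3.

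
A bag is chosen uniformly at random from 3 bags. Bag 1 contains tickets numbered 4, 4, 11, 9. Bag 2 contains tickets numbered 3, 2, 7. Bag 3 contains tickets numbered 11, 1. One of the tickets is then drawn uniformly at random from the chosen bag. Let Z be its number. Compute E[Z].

17/3

E[Z | bag 1] = (4+4+11+9)/4 = 7.
E[Z | bag 2] = (3+2+7)/3 = 4.
E[Z | bag 3] = (11+1)/2 = 6.
By the law of total expectation,
E[Z] = (1/3)·(7) + (1/3)·(4) + (1/3)·(6) = 17/3.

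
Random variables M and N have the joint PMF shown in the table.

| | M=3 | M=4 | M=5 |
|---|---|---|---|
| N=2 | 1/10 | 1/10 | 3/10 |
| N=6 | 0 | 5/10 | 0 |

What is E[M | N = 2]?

22/5

P(N = 2) = 1/2.
Σ M·P over the event = 3·(1/10) + 4·(1/10) + 5·(3/10) = 11/5.
E[M | N = 2] = (11/5) / (1/2) = 22/5.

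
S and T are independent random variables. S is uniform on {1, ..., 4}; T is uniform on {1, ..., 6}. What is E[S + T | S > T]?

5

P(S > T) = 1/4.
Summing (S+T)·P(x,y) over outcomes with S > T gives 5/4.
E[S + T | S > T] = (5/4) / (1/4) = 5.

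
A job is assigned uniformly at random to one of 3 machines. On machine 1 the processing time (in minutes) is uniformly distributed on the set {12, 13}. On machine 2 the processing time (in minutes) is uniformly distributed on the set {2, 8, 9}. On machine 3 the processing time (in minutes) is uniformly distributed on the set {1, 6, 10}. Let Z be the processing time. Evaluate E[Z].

49/6

E[Z | machine 1] = (12+13)/2 = 25/2.
E[Z | machine 2] = (2+8+9)/3 = 19/3.
E[Z | machine 3] = (1+6+10)/3 = 17/3.
By the law of total expectation,
E[Z] = (1/3)·(25/2) + (1/3)·(19/3) + (1/3)·(17/3) = 49/6.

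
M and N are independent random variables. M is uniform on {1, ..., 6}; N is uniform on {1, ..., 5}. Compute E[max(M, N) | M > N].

P(M > N) = 1/2.
Summing max(M,N)·P(x,y) over outcomes with M > N gives 7/3.
E[max(M, N) | M > N] = (7/3) / (1/2) = 14/3.

14/3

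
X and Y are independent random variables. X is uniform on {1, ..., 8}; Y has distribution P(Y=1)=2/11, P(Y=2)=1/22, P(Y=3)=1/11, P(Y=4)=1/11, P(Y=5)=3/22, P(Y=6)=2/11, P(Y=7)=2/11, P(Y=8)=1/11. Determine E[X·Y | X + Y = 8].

P(X + Y = 8) = 5/44.
Summing XY·P(x,y) over outcomes with X + Y = 8 gives 223/176.
E[X·Y | X + Y = 8] = (223/176) / (5/44) = 223/20.

223/20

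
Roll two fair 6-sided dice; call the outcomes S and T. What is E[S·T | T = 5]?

Outcomes with T = 5: (1,5), (2,5), (3,5), (4,5), (5,5), (6,5), each with probability 1/36.
E[S·T | T = 5] = (5 + 10 + 15 + 20 + 25 + 30) / 6 = 35/2.

35/2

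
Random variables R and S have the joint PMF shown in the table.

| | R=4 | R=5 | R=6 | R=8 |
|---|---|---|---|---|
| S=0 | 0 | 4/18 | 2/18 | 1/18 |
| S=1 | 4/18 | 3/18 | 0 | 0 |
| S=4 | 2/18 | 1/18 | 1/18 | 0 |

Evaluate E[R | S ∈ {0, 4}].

59/11

P(S ∈ {0, 4}) = 11/18.
Summing R·P(R=x,S=y) over the conditioning event gives 59/18.
E[R | S ∈ {0, 4}] = (59/18) / (11/18) = 59/11.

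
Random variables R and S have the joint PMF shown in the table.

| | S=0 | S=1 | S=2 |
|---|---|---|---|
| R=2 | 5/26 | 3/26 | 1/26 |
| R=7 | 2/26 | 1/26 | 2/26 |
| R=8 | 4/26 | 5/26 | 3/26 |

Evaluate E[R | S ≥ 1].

P(S ≥ 1) = 15/26.
Σ R·P over the event = 2·(3/26) + 2·(1/26) + 7·(1/26) + 7·(2/26) + 8·(5/26) + 8·(3/26) = 93/26.
E[R | S ≥ 1] = (93/26) / (15/26) = 31/5.

31/5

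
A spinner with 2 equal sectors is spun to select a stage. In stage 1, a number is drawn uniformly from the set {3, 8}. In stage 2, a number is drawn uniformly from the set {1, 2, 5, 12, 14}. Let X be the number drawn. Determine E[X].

E[X | stage 1] = (3+8)/2 = 11/2.
E[X | stage 2] = (1+2+5+12+14)/5 = 34/5.
E[X] = (1/2)·(11/2) + (1/2)·(34/5) = 123/20.

123/20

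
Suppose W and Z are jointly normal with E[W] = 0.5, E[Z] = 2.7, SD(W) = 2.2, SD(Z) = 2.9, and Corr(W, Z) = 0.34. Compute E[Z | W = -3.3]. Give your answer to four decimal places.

E[Z | W=x] = μ_Z + ρ(σ_Z/σ_W)(x − μ_W) for jointly normal variables.
E[Z | W=-3.3] = 2.7 + (0.34)·(2.9/2.2)·(-3.3 − (0.5)) = 2.7 + (0.44818)·(-3.8) = 0.9969.

0.9969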